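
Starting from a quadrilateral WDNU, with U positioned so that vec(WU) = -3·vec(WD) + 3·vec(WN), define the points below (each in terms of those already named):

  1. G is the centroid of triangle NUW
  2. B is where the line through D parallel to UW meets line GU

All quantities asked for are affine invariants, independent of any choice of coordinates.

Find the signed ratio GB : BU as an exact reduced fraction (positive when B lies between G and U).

GB:BU = -2/3

Work in coordinates with W = (0, 0), D = (1, 0), N = (0, 1), U = (-3, 3).
1. G is the centroid of triangle NUW ⇒ G = (-1, 4/3)
2. B is where the line through D parallel to UW meets line GU ⇒ B = (3, -2)
B = G + t·(U−G) with t = -2, so GB:BU = t:(1−t) = -2:3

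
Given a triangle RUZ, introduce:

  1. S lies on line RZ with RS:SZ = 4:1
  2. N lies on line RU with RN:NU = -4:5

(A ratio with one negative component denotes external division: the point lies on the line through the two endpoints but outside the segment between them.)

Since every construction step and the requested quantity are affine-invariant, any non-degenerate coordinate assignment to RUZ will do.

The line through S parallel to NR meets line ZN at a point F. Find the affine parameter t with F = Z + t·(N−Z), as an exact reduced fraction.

t = 1/5

Set R = (0, 0), U = (1, 0), Z = (0, 1); any affine frame gives the same invariant.
1. S lies on line RZ with RS:SZ = 4:1 ⇒ S = (0, 4/5)
2. N lies on line RU with RN:NU = -4:5 ⇒ N = (-4, 0)
through S parallel to NR: direction (4, 0); meets ZN at F = (-4/5, 4/5)
F = Z + t·(N−Z) with t = 1/5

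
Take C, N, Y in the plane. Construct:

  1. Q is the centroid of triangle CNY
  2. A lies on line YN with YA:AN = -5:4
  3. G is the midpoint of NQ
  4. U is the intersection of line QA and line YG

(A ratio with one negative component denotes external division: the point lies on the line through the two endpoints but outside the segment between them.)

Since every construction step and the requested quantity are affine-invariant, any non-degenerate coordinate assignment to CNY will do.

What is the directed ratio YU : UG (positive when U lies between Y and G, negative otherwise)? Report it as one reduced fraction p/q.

Set C = (0, 0), N = (1, 0), Y = (0, 1); any affine frame gives the same invariant.
1. Q is the centroid of triangle CNY ⇒ Q = (1/3, 1/3)
2. A lies on line YN with YA:AN = -5:4 ⇒ A = (5, -4)
3. G is the midpoint of NQ ⇒ G = (2/3, 1/6)
4. U is the intersection of line QA and line YG ⇒ U = (10/9, -7/18)
U = Y + t·(G−Y) with t = 5/3, so YU:UG = t:(1−t) = 5/3:-2/3

YU:UG = -5/2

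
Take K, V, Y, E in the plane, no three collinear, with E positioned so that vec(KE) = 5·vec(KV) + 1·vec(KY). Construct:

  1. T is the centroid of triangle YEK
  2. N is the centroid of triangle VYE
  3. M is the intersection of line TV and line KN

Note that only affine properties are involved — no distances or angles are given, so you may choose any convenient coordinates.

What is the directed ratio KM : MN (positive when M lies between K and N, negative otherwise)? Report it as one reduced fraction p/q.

KM:MN = 3

Assign K = (0, 0), V = (1, 0), Y = (0, 1), E = (5, 1) — the answer is frame-independent, so this choice is without loss of generality.
1. T is the centroid of triangle YEK ⇒ T = (5/3, 2/3)
2. N is the centroid of triangle VYE ⇒ N = (2, 2/3)
3. M is the intersection of line TV and line KN ⇒ M = (3/2, 1/2)
M = K + t·(N−K) with t = 3/4, so KM:MN = t:(1−t) = 3/4:1/4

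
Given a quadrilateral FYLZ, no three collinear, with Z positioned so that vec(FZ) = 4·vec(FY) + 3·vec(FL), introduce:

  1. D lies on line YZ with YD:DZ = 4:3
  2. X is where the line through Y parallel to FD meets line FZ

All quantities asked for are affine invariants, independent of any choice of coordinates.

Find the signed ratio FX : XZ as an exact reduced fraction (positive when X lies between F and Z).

FX:XZ = -4/7

Work in coordinates with F = (0, 0), Y = (1, 0), L = (0, 1), Z = (4, 3).
1. D lies on line YZ with YD:DZ = 4:3 ⇒ D = (19/7, 12/7)
2. X is where the line through Y parallel to FD meets line FZ ⇒ X = (-16/3, -4)
X = F + t·(Z−F) with t = -4/3, so FX:XZ = t:(1−t) = -4/3:7/3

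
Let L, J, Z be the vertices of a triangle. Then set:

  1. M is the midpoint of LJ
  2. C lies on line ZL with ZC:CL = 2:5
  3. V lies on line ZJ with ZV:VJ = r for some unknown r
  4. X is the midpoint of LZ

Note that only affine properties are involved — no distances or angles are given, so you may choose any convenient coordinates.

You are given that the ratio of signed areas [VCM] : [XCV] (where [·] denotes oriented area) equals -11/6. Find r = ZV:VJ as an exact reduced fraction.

r = 4

Set L = (0, 0), J = (1, 0), Z = (0, 1); any affine frame gives the same invariant.
1. M is the midpoint of LJ ⇒ M = (1/2, 0)
2. C lies on line ZL with ZC:CL = 2:5 ⇒ C = (0, 5/7)
3. With ZV:VJ = r, write λ = r/(r+1) so V = Z + λ·(J−Z); V is affine-linear in λ
4. X is the midpoint of LZ ⇒ X = (0, 1/2)
Every point depending on V is an affine combination of V and λ-independent points, so each such coordinate is linear in λ; the λ² term in each signed area is a multiple of (J−Z)×(J−Z) = 0, so 2·[VCM] and 2·[XCV] are each linear in λ. Evaluating at λ=0 and λ=1:
  2·[VCM] = 3/14·λ + 1/7,   2·[XCV] = -3/14·λ
So [VCM]:[XCV] = (3/14·λ + 1/7) / (-3/14·λ). Setting this equal to -11/6:
  3/14·λ + 1/7 = -11/6·(-3/14·λ)  ⇒  λ = 4/5
Then r = λ/(1−λ) = (4/5)/(1/5) = 4. Check: with r = 4, V = (4/5, 1/5) and [VCM]:[XCV] = -11/6 as required.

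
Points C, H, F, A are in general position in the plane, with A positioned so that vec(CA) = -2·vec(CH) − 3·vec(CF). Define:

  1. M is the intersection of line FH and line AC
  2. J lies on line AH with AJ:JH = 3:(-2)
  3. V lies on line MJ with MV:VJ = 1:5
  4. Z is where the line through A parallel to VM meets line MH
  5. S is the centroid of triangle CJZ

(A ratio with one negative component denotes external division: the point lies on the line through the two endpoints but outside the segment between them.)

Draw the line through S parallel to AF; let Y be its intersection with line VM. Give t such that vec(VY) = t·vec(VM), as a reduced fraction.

t = -64/39

Assign C = (0, 0), H = (1, 0), F = (0, 1), A = (-2, -3) — the answer is frame-independent, so this choice is without loss of generality.
1. M is the intersection of line FH and line AC ⇒ M = (2/5, 3/5)
2. J lies on line AH with AJ:JH = 3:(-2) ⇒ J = (7, 6)
3. V lies on line MJ with MV:VJ = 1:5 ⇒ V = (3/2, 3/2)
4. Z is where the line through A parallel to VM meets line MH ⇒ Z = (13/10, -3/10)
5. S is the centroid of triangle CJZ ⇒ S = (83/30, 19/10)
through S parallel to AF: direction (2, 4); meets VM at Y = (1289/390, 387/130)
Y = V + t·(M−V) with t = -64/39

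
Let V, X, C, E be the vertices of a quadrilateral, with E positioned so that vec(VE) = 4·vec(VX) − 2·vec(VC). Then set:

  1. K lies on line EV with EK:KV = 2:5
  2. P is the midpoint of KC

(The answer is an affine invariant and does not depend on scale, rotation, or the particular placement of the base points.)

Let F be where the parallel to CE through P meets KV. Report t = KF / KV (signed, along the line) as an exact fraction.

Work in coordinates with V = (0, 0), X = (1, 0), C = (0, 1), E = (4, -2).
1. K lies on line EV with EK:KV = 2:5 ⇒ K = (20/7, -10/7)
2. P is the midpoint of KC ⇒ P = (10/7, -3/14)
through P parallel to CE: direction (4, -3); meets KV at F = (24/7, -12/7)
F = K + t·(V−K) with t = -1/5

t = -1/5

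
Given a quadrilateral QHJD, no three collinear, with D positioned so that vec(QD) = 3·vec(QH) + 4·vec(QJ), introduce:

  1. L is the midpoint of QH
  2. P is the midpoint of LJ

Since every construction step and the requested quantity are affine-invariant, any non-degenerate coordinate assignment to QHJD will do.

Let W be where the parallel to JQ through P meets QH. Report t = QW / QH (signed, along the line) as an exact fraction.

t = 1/4

Choose coordinates Q = (0, 0), H = (1, 0), J = (0, 1), D = (3, 4).
1. L is the midpoint of QH ⇒ L = (1/2, 0)
2. P is the midpoint of LJ ⇒ P = (1/4, 1/2)
through P parallel to JQ: direction (0, -1); meets QH at W = (1/4, 0)
W = Q + t·(H−Q) with t = 1/4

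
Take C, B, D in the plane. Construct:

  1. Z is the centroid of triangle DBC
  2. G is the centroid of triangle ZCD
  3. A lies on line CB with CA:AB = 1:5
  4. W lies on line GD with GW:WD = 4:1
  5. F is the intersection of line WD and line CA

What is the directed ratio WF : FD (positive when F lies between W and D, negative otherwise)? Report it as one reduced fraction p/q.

Choose coordinates C = (0, 0), B = (1, 0), D = (0, 1).
1. Z is the centroid of triangle DBC ⇒ Z = (1/3, 1/3)
2. G is the centroid of triangle ZCD ⇒ G = (1/9, 4/9)
3. A lies on line CB with CA:AB = 1:5 ⇒ A = (1/6, 0)
4. W lies on line GD with GW:WD = 4:1 ⇒ W = (1/45, 8/9)
5. F is the intersection of line WD and line CA ⇒ F = (1/5, 0)
F = W + t·(D−W) with t = -8, so WF:FD = t:(1−t) = -8:9

WF:FD = -8/9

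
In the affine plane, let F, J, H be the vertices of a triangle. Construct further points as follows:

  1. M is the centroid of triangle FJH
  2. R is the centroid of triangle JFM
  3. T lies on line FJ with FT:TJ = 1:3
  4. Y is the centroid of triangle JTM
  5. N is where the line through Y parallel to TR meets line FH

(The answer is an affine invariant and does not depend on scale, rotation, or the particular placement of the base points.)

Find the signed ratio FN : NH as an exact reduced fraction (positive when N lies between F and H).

Set F = (0, 0), J = (1, 0), H = (0, 1); any affine frame gives the same invariant.
1. M is the centroid of triangle FJH ⇒ M = (1/3, 1/3)
2. R is the centroid of triangle JFM ⇒ R = (4/9, 1/9)
3. T lies on line FJ with FT:TJ = 1:3 ⇒ T = (1/4, 0)
4. Y is the centroid of triangle JTM ⇒ Y = (19/36, 1/9)
5. N is where the line through Y parallel to TR meets line FH ⇒ N = (0, -4/21)
N = F + t·(H−F) with t = -4/21, so FN:NH = t:(1−t) = -4/21:25/21

FN:NH = -4/25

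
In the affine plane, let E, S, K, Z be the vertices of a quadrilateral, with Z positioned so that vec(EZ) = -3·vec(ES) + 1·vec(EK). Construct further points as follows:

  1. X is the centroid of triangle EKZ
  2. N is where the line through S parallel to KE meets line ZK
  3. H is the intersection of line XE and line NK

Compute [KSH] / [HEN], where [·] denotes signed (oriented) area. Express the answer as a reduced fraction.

[KSH]:[HEN] = -3/5

Set E = (0, 0), S = (1, 0), K = (0, 1), Z = (-3, 1); any affine frame gives the same invariant.
1. X is the centroid of triangle EKZ ⇒ X = (-1, 2/3)
2. N is where the line through S parallel to KE meets line ZK ⇒ N = (1, 1)
3. H is the intersection of line XE and line NK ⇒ H = (-3/2, 1)
2·[KSH] = -3/2, 2·[HEN] = 5/2
[KSH]:[HEN] = -3/2:5/2 = -3/5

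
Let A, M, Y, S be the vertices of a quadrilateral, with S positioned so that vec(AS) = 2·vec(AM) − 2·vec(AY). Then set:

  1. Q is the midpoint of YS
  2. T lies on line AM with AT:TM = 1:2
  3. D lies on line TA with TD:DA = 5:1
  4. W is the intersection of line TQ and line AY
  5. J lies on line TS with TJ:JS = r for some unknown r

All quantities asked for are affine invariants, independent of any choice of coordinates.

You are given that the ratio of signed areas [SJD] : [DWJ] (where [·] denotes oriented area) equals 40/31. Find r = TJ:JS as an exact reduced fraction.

Work in coordinates with A = (0, 0), M = (1, 0), Y = (0, 1), S = (2, -2).
1. Q is the midpoint of YS ⇒ Q = (1, -1/2)
2. T lies on line AM with AT:TM = 1:2 ⇒ T = (1/3, 0)
3. D lies on line TA with TD:DA = 5:1 ⇒ D = (1/18, 0)
4. W is the intersection of line TQ and line AY ⇒ W = (0, 1/4)
5. With TJ:JS = r, write λ = r/(r+1) so J = T + λ·(S−T); J is affine-linear in λ
Every point depending on J is an affine combination of J and λ-independent points, so each such coordinate is linear in λ; the λ² term in each signed area is a multiple of (S−T)×(S−T) = 0, so 2·[SJD] and 2·[DWJ] are each linear in λ. Evaluating at λ=0 and λ=1:
  2·[SJD] = -5/9·λ + 5/9,   2·[DWJ] = -11/36·λ − 5/72
So [SJD]:[DWJ] = (-5/9·λ + 5/9) / (-11/36·λ − 5/72). Setting this equal to 40/31:
  -5/9·λ + 5/9 = 40/31·(-11/36·λ − 5/72)  ⇒  λ = 4
Then r = λ/(1−λ) = (4)/(-3) = -4/3. Check: with r = -4/3, J = (7, -8) and [SJD]:[DWJ] = 40/31 as required.

r = -4/3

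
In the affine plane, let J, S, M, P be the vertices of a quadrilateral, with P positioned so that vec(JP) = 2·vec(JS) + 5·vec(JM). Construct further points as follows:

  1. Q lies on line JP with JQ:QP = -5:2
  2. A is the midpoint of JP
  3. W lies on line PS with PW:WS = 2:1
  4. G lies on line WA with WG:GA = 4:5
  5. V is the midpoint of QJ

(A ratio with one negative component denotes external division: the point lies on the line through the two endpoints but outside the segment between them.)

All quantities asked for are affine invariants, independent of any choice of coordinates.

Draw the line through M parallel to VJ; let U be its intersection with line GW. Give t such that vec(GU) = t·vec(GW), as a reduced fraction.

Assign J = (0, 0), S = (1, 0), M = (0, 1), P = (2, 5) — the answer is frame-independent, so this choice is without loss of generality.
1. Q lies on line JP with JQ:QP = -5:2 ⇒ Q = (10/3, 25/3)
2. A is the midpoint of JP ⇒ A = (1, 5/2)
3. W lies on line PS with PW:WS = 2:1 ⇒ W = (4/3, 5/3)
4. G lies on line WA with WG:GA = 4:5 ⇒ G = (32/27, 55/27)
5. V is the midpoint of QJ ⇒ V = (5/3, 25/6)
through M parallel to VJ: direction (-5/3, -25/6); meets GW at U = (4/5, 3)
U = G + t·(W−G) with t = -13/5

t = -13/5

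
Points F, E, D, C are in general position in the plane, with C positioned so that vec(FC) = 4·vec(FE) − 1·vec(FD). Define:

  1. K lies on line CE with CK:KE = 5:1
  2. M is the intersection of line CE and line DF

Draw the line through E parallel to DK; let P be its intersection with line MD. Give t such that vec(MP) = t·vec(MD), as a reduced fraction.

t = 2/3

Choose coordinates F = (0, 0), E = (1, 0), D = (0, 1), C = (4, -1).
1. K lies on line CE with CK:KE = 5:1 ⇒ K = (3/2, -1/6)
2. M is the intersection of line CE and line DF ⇒ M = (0, 1/3)
through E parallel to DK: direction (3/2, -7/6); meets MD at P = (0, 7/9)
P = M + t·(D−M) with t = 2/3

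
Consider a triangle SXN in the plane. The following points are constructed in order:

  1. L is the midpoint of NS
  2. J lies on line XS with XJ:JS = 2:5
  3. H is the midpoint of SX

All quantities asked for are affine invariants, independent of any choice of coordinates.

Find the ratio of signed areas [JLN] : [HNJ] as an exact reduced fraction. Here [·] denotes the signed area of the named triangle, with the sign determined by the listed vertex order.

Work in coordinates with S = (0, 0), X = (1, 0), N = (0, 1).
1. L is the midpoint of NS ⇒ L = (0, 1/2)
2. J lies on line XS with XJ:JS = 2:5 ⇒ J = (5/7, 0)
3. H is the midpoint of SX ⇒ H = (1/2, 0)
2·[JLN] = -5/14, 2·[HNJ] = -3/14
[JLN]:[HNJ] = -5/14:-3/14 = 5/3

[JLN]:[HNJ] = 5/3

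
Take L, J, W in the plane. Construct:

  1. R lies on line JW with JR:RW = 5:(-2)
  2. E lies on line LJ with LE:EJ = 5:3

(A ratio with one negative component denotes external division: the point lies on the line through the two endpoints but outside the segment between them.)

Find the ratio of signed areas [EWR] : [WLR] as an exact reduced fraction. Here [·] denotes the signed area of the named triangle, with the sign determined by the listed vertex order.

Set L = (0, 0), J = (1, 0), W = (0, 1); any affine frame gives the same invariant.
1. R lies on line JW with JR:RW = 5:(-2) ⇒ R = (-2/3, 5/3)
2. E lies on line LJ with LE:EJ = 5:3 ⇒ E = (5/8, 0)
2·[EWR] = 1/4, 2·[WLR] = -2/3
[EWR]:[WLR] = 1/4:-2/3 = -3/8

[EWR]:[WLR] = -3/8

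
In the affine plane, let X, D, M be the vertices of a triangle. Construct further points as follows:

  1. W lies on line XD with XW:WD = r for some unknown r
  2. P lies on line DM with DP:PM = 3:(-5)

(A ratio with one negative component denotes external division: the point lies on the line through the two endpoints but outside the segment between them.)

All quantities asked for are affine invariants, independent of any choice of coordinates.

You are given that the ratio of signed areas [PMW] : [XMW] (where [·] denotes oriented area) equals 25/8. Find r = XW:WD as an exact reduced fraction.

r = -4/5

Assign X = (0, 0), D = (1, 0), M = (0, 1) — the answer is frame-independent, so this choice is without loss of generality.
1. With XW:WD = r, write λ = r/(r+1) so W = X + λ·(D−X); W is affine-linear in λ
2. P lies on line DM with DP:PM = 3:(-5) ⇒ P = (5/2, -3/2)
Every point depending on W is an affine combination of W and λ-independent points, so each such coordinate is linear in λ; the λ² term in each signed area is a multiple of (D−X)×(D−X) = 0, so 2·[PMW] and 2·[XMW] are each linear in λ. Evaluating at λ=0 and λ=1:
  2·[PMW] = -5/2·λ + 5/2,   2·[XMW] = −λ
So [PMW]:[XMW] = (-5/2·λ + 5/2) / (−λ). Setting this equal to 25/8:
  -5/2·λ + 5/2 = 25/8·(−λ)  ⇒  λ = -4
Then r = λ/(1−λ) = (-4)/(5) = -4/5. Check: with r = -4/5, W = (-4, 0) and [PMW]:[XMW] = 25/8 as required.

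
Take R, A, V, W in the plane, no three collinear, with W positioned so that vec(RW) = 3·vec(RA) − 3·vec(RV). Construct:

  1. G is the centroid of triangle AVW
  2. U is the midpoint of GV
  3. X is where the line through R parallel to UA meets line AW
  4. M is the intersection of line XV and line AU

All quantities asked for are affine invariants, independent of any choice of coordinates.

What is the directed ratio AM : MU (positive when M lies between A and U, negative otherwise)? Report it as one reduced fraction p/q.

AM:MU = 3

Assign R = (0, 0), A = (1, 0), V = (0, 1), W = (3, -3) — the answer is frame-independent, so this choice is without loss of generality.
1. G is the centroid of triangle AVW ⇒ G = (4/3, -2/3)
2. U is the midpoint of GV ⇒ U = (2/3, 1/6)
3. X is where the line through R parallel to UA meets line AW ⇒ X = (3/2, -3/4)
4. M is the intersection of line XV and line AU ⇒ M = (3/4, 1/8)
M = A + t·(U−A) with t = 3/4, so AM:MU = t:(1−t) = 3/4:1/4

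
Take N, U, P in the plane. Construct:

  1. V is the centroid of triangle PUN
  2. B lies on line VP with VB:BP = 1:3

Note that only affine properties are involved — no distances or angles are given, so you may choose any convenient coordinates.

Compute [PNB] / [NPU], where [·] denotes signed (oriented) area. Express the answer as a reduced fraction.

[PNB]:[NPU] = -1/4

Assign N = (0, 0), U = (1, 0), P = (0, 1) — the answer is frame-independent, so this choice is without loss of generality.
1. V is the centroid of triangle PUN ⇒ V = (1/3, 1/3)
2. B lies on line VP with VB:BP = 1:3 ⇒ B = (1/4, 1/2)
2·[PNB] = 1/4, 2·[NPU] = -1
[PNB]:[NPU] = 1/4:-1 = -1/4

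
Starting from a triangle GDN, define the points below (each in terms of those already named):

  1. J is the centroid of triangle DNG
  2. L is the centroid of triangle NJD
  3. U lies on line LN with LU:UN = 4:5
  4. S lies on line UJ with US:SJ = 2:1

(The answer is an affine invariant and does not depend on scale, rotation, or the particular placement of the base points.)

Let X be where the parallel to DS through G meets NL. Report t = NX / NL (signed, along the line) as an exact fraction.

Set G = (0, 0), D = (1, 0), N = (0, 1); any affine frame gives the same invariant.
1. J is the centroid of triangle DNG ⇒ J = (1/3, 1/3)
2. L is the centroid of triangle NJD ⇒ L = (4/9, 4/9)
3. U lies on line LN with LU:UN = 4:5 ⇒ U = (20/81, 56/81)
4. S lies on line UJ with US:SJ = 2:1 ⇒ S = (74/243, 110/243)
through G parallel to DS: direction (-169/243, 110/243); meets NL at X = (676/405, -88/81)
X = N + t·(L−N) with t = 169/45

t = 169/45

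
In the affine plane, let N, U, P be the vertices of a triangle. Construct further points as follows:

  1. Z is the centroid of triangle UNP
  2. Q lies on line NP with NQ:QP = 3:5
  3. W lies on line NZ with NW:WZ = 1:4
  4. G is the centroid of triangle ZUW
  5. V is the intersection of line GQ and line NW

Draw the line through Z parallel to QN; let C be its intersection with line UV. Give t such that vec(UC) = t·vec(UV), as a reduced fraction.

Assign N = (0, 0), U = (1, 0), P = (0, 1) — the answer is frame-independent, so this choice is without loss of generality.
1. Z is the centroid of triangle UNP ⇒ Z = (1/3, 1/3)
2. Q lies on line NP with NQ:QP = 3:5 ⇒ Q = (0, 3/8)
3. W lies on line NZ with NW:WZ = 1:4 ⇒ W = (1/15, 1/15)
4. G is the centroid of triangle ZUW ⇒ G = (7/15, 2/15)
5. V is the intersection of line GQ and line NW ⇒ V = (21/85, 21/85)
through Z parallel to QN: direction (0, -3/8); meets UV at C = (1/3, 7/32)
C = U + t·(V−U) with t = 85/96

t = 85/96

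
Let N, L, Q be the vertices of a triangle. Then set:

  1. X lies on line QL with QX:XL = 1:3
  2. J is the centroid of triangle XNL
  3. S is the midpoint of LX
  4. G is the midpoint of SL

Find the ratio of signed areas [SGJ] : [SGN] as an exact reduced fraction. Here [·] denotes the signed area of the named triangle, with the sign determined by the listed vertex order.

[SGJ]:[SGN] = 1/3

Work in coordinates with N = (0, 0), L = (1, 0), Q = (0, 1).
1. X lies on line QL with QX:XL = 1:3 ⇒ X = (1/4, 3/4)
2. J is the centroid of triangle XNL ⇒ J = (5/12, 1/4)
3. S is the midpoint of LX ⇒ S = (5/8, 3/8)
4. G is the midpoint of SL ⇒ G = (13/16, 3/16)
2·[SGJ] = -1/16, 2·[SGN] = -3/16
[SGJ]:[SGN] = -1/16:-3/16 = 1/3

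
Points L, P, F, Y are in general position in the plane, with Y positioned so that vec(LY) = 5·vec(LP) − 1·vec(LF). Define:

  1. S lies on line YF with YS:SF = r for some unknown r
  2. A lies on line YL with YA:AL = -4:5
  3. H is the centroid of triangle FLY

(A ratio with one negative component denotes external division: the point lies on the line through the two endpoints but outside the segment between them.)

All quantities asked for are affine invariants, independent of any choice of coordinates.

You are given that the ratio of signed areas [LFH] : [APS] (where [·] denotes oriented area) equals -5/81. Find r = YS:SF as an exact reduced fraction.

r = -1/2

Choose coordinates L = (0, 0), P = (1, 0), F = (0, 1), Y = (5, -1).
1. With YS:SF = r, write λ = r/(r+1) so S = Y + λ·(F−Y); S is affine-linear in λ
2. A lies on line YL with YA:AL = -4:5 ⇒ A = (25, -5)
3. H is the centroid of triangle FLY ⇒ H = (5/3, 0)
Every point depending on S is an affine combination of S and λ-independent points, so each such coordinate is linear in λ; the λ² term in each signed area is a multiple of (F−Y)×(F−Y) = 0, so 2·[LFH] and 2·[APS] are each linear in λ. Evaluating at λ=0 and λ=1:
  2·[LFH] = -5/3,   2·[APS] = -23·λ + 4
So [LFH]:[APS] = (-5/3) / (-23·λ + 4). Setting this equal to -5/81:
  -5/3 = -5/81·(-23·λ + 4)  ⇒  λ = -1
Then r = λ/(1−λ) = (-1)/(2) = -1/2. Check: with r = -1/2, S = (10, -3) and [LFH]:[APS] = -5/81 as required.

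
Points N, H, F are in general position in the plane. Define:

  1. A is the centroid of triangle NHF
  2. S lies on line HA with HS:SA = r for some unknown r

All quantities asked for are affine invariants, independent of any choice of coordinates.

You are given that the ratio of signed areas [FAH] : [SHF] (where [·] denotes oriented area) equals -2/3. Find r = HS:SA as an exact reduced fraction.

Assign N = (0, 0), H = (1, 0), F = (0, 1) — the answer is frame-independent, so this choice is without loss of generality.
1. A is the centroid of triangle NHF ⇒ A = (1/3, 1/3)
2. With HS:SA = r, write λ = r/(r+1) so S = H + λ·(A−H); S is affine-linear in λ
Every point depending on S is an affine combination of S and λ-independent points, so each such coordinate is linear in λ; the λ² term in each signed area is a multiple of (A−H)×(A−H) = 0, so 2·[FAH] and 2·[SHF] are each linear in λ. Evaluating at λ=0 and λ=1:
  2·[FAH] = 1/3,   2·[SHF] = 1/3·λ
So [FAH]:[SHF] = (1/3) / (1/3·λ). Setting this equal to -2/3:
  1/3 = -2/3·(1/3·λ)  ⇒  λ = -3/2
Then r = λ/(1−λ) = (-3/2)/(5/2) = -3/5. Check: with r = -3/5, S = (2, -1/2) and [FAH]:[SHF] = -2/3 as required.

r = -3/5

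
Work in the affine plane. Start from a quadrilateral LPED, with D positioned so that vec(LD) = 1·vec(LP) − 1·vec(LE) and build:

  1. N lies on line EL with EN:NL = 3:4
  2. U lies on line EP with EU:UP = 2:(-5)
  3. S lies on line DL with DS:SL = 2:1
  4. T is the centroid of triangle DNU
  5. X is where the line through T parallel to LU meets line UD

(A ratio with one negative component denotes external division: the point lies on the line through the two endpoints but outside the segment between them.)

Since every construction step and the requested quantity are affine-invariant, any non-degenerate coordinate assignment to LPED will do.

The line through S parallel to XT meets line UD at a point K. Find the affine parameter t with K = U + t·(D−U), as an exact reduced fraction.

t = 1/3

Work in coordinates with L = (0, 0), P = (1, 0), E = (0, 1), D = (1, -1).
1. N lies on line EL with EN:NL = 3:4 ⇒ N = (0, 4/7)
2. U lies on line EP with EU:UP = 2:(-5) ⇒ U = (-2/3, 5/3)
3. S lies on line DL with DS:SL = 2:1 ⇒ S = (1/3, -1/3)
4. T is the centroid of triangle DNU ⇒ T = (1/9, 26/63)
5. X is where the line through T parallel to LU meets line UD ⇒ X = (19/189, 83/189)
through S parallel to XT: direction (2/189, -5/189); meets UD at K = (-1/9, 7/9)
K = U + t·(D−U) with t = 1/3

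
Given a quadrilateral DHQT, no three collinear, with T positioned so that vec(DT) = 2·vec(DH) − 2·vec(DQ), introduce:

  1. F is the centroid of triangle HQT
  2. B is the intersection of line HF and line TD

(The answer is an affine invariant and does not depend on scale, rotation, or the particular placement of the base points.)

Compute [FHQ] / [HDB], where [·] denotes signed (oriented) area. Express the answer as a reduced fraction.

Set D = (0, 0), H = (1, 0), Q = (0, 1), T = (2, -2); any affine frame gives the same invariant.
1. F is the centroid of triangle HQT ⇒ F = (1, -1/3)
2. B is the intersection of line HF and line TD ⇒ B = (1, -1)
2·[FHQ] = 1/3, 2·[HDB] = 1
[FHQ]:[HDB] = 1/3:1 = 1/3

[FHQ]:[HDB] = 1/3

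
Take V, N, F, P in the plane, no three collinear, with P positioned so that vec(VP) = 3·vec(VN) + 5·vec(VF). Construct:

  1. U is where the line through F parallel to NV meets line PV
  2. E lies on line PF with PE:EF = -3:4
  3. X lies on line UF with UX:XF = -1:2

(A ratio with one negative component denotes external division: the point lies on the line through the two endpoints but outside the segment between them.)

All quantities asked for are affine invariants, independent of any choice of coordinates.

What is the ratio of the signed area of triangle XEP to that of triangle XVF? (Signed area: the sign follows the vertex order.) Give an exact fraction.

[XEP]:[XVF] = -12

Work in coordinates with V = (0, 0), N = (1, 0), F = (0, 1), P = (3, 5).
1. U is where the line through F parallel to NV meets line PV ⇒ U = (3/5, 1)
2. E lies on line PF with PE:EF = -3:4 ⇒ E = (12, 17)
3. X lies on line UF with UX:XF = -1:2 ⇒ X = (6/5, 1)
2·[XEP] = 72/5, 2·[XVF] = -6/5
[XEP]:[XVF] = 72/5:-6/5 = -12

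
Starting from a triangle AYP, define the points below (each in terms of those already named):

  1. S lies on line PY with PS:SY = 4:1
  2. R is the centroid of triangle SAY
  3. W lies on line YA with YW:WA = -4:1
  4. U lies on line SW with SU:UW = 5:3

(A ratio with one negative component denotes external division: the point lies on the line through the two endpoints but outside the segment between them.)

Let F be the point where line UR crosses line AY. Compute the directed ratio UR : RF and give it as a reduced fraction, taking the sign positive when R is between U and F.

UR:RF = 1/8

Work in coordinates with A = (0, 0), Y = (1, 0), P = (0, 1).
1. S lies on line PY with PS:SY = 4:1 ⇒ S = (4/5, 1/5)
2. R is the centroid of triangle SAY ⇒ R = (3/5, 1/15)
3. W lies on line YA with YW:WA = -4:1 ⇒ W = (-1/3, 0)
4. U lies on line SW with SU:UW = 5:3 ⇒ U = (11/120, 3/40)
line UR meets AY at F = (14/3, 0)
R = U + t·(F−U) with t = 1/9, so UR:RF = 1/9:8/9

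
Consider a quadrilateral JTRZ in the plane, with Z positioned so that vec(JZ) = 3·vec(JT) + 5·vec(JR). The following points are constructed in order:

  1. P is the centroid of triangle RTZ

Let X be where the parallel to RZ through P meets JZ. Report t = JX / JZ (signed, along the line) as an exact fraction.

Choose coordinates J = (0, 0), T = (1, 0), R = (0, 1), Z = (3, 5).
1. P is the centroid of triangle RTZ ⇒ P = (4/3, 2)
through P parallel to RZ: direction (3, 4); meets JZ at X = (2/3, 10/9)
X = J + t·(Z−J) with t = 2/9

t = 2/9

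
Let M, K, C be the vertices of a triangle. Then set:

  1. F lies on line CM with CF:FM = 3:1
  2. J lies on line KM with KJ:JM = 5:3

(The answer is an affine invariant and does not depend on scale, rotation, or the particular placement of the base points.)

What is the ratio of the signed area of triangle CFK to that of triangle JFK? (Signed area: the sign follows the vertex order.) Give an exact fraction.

[CFK]:[JFK] = -24/5

Choose coordinates M = (0, 0), K = (1, 0), C = (0, 1).
1. F lies on line CM with CF:FM = 3:1 ⇒ F = (0, 1/4)
2. J lies on line KM with KJ:JM = 5:3 ⇒ J = (3/8, 0)
2·[CFK] = 3/4, 2·[JFK] = -5/32
[CFK]:[JFK] = 3/4:-5/32 = -24/5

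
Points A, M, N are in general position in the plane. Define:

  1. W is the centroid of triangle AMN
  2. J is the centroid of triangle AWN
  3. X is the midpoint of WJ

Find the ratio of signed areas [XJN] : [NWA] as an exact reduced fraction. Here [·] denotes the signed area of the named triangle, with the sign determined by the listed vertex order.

Work in coordinates with A = (0, 0), M = (1, 0), N = (0, 1).
1. W is the centroid of triangle AMN ⇒ W = (1/3, 1/3)
2. J is the centroid of triangle AWN ⇒ J = (1/9, 4/9)
3. X is the midpoint of WJ ⇒ X = (2/9, 7/18)
2·[XJN] = -1/18, 2·[NWA] = -1/3
[XJN]:[NWA] = -1/18:-1/3 = 1/6

[XJN]:[NWA] = 1/6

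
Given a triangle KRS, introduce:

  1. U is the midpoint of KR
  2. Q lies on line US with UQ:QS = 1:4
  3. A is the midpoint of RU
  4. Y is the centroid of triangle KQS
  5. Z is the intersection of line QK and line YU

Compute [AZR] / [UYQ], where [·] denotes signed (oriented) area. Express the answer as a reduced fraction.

[AZR]:[UYQ] = 9/7

Work in coordinates with K = (0, 0), R = (1, 0), S = (0, 1).
1. U is the midpoint of KR ⇒ U = (1/2, 0)
2. Q lies on line US with UQ:QS = 1:4 ⇒ Q = (2/5, 1/5)
3. A is the midpoint of RU ⇒ A = (3/4, 0)
4. Y is the centroid of triangle KQS ⇒ Y = (2/15, 2/5)
5. Z is the intersection of line QK and line YU ⇒ Z = (12/35, 6/35)
2·[AZR] = -3/70, 2·[UYQ] = -1/30
[AZR]:[UYQ] = -3/70:-1/30 = 9/7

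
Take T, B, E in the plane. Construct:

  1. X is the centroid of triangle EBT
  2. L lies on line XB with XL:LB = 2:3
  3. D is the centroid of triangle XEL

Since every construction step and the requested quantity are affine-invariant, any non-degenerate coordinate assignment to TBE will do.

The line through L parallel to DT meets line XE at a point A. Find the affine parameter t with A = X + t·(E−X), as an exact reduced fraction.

Choose coordinates T = (0, 0), B = (1, 0), E = (0, 1).
1. X is the centroid of triangle EBT ⇒ X = (1/3, 1/3)
2. L lies on line XB with XL:LB = 2:3 ⇒ L = (3/5, 1/5)
3. D is the centroid of triangle XEL ⇒ D = (14/45, 23/45)
through L parallel to DT: direction (-14/45, -23/45); meets XE at A = (25/51, 1/51)
A = X + t·(E−X) with t = -8/17

t = -8/17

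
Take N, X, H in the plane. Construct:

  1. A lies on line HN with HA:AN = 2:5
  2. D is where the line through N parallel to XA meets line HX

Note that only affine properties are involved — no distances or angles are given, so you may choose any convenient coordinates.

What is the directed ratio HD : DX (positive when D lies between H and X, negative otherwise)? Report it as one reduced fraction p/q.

Assign N = (0, 0), X = (1, 0), H = (0, 1) — the answer is frame-independent, so this choice is without loss of generality.
1. A lies on line HN with HA:AN = 2:5 ⇒ A = (0, 5/7)
2. D is where the line through N parallel to XA meets line HX ⇒ D = (7/2, -5/2)
D = H + t·(X−H) with t = 7/2, so HD:DX = t:(1−t) = 7/2:-5/2

HD:DX = -7/5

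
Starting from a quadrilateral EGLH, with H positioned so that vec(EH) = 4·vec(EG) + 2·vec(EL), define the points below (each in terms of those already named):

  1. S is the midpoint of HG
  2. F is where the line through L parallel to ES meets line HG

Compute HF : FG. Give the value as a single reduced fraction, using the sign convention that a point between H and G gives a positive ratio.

Work in coordinates with E = (0, 0), G = (1, 0), L = (0, 1), H = (4, 2).
1. S is the midpoint of HG ⇒ S = (5/2, 1)
2. F is where the line through L parallel to ES meets line HG ⇒ F = (25/4, 7/2)
F = H + t·(G−H) with t = -3/4, so HF:FG = t:(1−t) = -3/4:7/4

HF:FG = -3/7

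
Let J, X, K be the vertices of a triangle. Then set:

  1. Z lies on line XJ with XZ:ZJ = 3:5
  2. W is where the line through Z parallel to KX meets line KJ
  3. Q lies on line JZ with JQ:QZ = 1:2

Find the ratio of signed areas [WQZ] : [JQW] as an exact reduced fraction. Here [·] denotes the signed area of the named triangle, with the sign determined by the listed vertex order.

Choose coordinates J = (0, 0), X = (1, 0), K = (0, 1).
1. Z lies on line XJ with XZ:ZJ = 3:5 ⇒ Z = (5/8, 0)
2. W is where the line through Z parallel to KX meets line KJ ⇒ W = (0, 5/8)
3. Q lies on line JZ with JQ:QZ = 1:2 ⇒ Q = (5/24, 0)
2·[WQZ] = 25/96, 2·[JQW] = 25/192
[WQZ]:[JQW] = 25/96:25/192 = 2

[WQZ]:[JQW] = 2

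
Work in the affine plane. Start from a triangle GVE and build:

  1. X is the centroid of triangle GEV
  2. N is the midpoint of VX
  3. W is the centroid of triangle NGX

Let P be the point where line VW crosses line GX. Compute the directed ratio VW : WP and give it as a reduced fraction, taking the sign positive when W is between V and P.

Choose coordinates G = (0, 0), V = (1, 0), E = (0, 1).
1. X is the centroid of triangle GEV ⇒ X = (1/3, 1/3)
2. N is the midpoint of VX ⇒ N = (2/3, 1/6)
3. W is the centroid of triangle NGX ⇒ W = (1/3, 1/6)
line VW meets GX at P = (1/5, 1/5)
W = V + t·(P−V) with t = 5/6, so VW:WP = 5/6:1/6

VW:WP = 5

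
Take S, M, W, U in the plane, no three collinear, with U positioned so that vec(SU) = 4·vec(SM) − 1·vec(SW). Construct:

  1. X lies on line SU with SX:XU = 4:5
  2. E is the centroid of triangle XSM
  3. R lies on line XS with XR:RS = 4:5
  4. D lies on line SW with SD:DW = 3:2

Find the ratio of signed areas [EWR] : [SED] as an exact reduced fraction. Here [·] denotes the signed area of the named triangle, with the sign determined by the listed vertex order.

Assign S = (0, 0), M = (1, 0), W = (0, 1), U = (4, -1) — the answer is frame-independent, so this choice is without loss of generality.
1. X lies on line SU with SX:XU = 4:5 ⇒ X = (16/9, -4/9)
2. E is the centroid of triangle XSM ⇒ E = (25/27, -4/27)
3. R lies on line XS with XR:RS = 4:5 ⇒ R = (80/81, -20/81)
4. D lies on line SW with SD:DW = 3:2 ⇒ D = (0, 3/5)
2·[EWR] = 5/243, 2·[SED] = 5/9
[EWR]:[SED] = 5/243:5/9 = 1/27

[EWR]:[SED] = 1/27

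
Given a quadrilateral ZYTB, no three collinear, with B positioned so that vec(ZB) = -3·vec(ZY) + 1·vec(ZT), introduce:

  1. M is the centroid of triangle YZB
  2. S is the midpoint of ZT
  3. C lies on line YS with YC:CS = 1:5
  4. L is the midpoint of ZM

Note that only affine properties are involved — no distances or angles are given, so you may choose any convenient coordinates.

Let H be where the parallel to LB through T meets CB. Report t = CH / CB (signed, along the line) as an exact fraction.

t = -7/3

Choose coordinates Z = (0, 0), Y = (1, 0), T = (0, 1), B = (-3, 1).
1. M is the centroid of triangle YZB ⇒ M = (-2/3, 1/3)
2. S is the midpoint of ZT ⇒ S = (0, 1/2)
3. C lies on line YS with YC:CS = 1:5 ⇒ C = (5/6, 1/12)
4. L is the midpoint of ZM ⇒ L = (-1/3, 1/6)
through T parallel to LB: direction (-8/3, 5/6); meets CB at H = (88/9, -37/18)
H = C + t·(B−C) with t = -7/3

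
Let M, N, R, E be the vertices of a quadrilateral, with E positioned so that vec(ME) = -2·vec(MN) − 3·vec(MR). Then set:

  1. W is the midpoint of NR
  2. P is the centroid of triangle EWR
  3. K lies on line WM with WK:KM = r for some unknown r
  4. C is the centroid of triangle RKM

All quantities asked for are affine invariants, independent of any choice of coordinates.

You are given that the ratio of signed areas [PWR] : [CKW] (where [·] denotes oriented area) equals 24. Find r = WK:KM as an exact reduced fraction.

r = 1/3

Choose coordinates M = (0, 0), N = (1, 0), R = (0, 1), E = (-2, -3).
1. W is the midpoint of NR ⇒ W = (1/2, 1/2)
2. P is the centroid of triangle EWR ⇒ P = (-1/2, -1/2)
3. With WK:KM = r, write λ = r/(r+1) so K = W + λ·(M−W); K is affine-linear in λ
4. C is the centroid of triangle RKM ⇒ C is an affine combination of earlier points and hence also affine-linear in λ
Every point depending on K is an affine combination of K and λ-independent points, so each such coordinate is linear in λ; the λ² term in each signed area is a multiple of (M−W)×(M−W) = 0, so 2·[PWR] and 2·[CKW] are each linear in λ. Evaluating at λ=0 and λ=1:
  2·[PWR] = 1,   2·[CKW] = 1/6·λ
So [PWR]:[CKW] = (1) / (1/6·λ). Setting this equal to 24:
  1 = 24·(1/6·λ)  ⇒  λ = 1/4
Then r = λ/(1−λ) = (1/4)/(3/4) = 1/3. Check: with r = 1/3, K = (3/8, 3/8) and [PWR]:[CKW] = 24 as required.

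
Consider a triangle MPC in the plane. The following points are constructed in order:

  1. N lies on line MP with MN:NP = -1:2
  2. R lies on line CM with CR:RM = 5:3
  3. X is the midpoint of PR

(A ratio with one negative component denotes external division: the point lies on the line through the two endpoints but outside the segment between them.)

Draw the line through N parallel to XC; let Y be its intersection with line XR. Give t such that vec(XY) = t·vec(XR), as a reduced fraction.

Set M = (0, 0), P = (1, 0), C = (0, 1); any affine frame gives the same invariant.
1. N lies on line MP with MN:NP = -1:2 ⇒ N = (-1, 0)
2. R lies on line CM with CR:RM = 5:3 ⇒ R = (0, 3/8)
3. X is the midpoint of PR ⇒ X = (1/2, 3/16)
through N parallel to XC: direction (-1/2, 13/16); meets XR at Y = (-8/5, 39/40)
Y = X + t·(R−X) with t = 21/5

t = 21/5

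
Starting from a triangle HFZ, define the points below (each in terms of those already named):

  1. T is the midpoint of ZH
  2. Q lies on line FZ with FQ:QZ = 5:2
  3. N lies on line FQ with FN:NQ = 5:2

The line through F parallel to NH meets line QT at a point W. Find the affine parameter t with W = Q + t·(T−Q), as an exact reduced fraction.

Work in coordinates with H = (0, 0), F = (1, 0), Z = (0, 1).
1. T is the midpoint of ZH ⇒ T = (0, 1/2)
2. Q lies on line FZ with FQ:QZ = 5:2 ⇒ Q = (2/7, 5/7)
3. N lies on line FQ with FN:NQ = 5:2 ⇒ N = (24/49, 25/49)
through F parallel to NH: direction (-24/49, -25/49); meets QT at W = (37/7, 125/28)
W = Q + t·(T−Q) with t = -35/2

t = -35/2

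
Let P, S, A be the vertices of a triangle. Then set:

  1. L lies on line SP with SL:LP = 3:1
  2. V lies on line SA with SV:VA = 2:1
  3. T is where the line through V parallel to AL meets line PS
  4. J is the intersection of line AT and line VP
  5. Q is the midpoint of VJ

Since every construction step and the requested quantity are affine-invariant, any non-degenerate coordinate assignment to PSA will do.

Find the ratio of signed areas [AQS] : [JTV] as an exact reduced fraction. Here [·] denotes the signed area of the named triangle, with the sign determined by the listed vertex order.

Choose coordinates P = (0, 0), S = (1, 0), A = (0, 1).
1. L lies on line SP with SL:LP = 3:1 ⇒ L = (1/4, 0)
2. V lies on line SA with SV:VA = 2:1 ⇒ V = (1/3, 2/3)
3. T is where the line through V parallel to AL meets line PS ⇒ T = (1/2, 0)
4. J is the intersection of line AT and line VP ⇒ J = (1/4, 1/2)
5. Q is the midpoint of VJ ⇒ Q = (7/24, 7/12)
2·[AQS] = 1/8, 2·[JTV] = 1/12
[AQS]:[JTV] = 1/8:1/12 = 3/2

[AQS]:[JTV] = 3/2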